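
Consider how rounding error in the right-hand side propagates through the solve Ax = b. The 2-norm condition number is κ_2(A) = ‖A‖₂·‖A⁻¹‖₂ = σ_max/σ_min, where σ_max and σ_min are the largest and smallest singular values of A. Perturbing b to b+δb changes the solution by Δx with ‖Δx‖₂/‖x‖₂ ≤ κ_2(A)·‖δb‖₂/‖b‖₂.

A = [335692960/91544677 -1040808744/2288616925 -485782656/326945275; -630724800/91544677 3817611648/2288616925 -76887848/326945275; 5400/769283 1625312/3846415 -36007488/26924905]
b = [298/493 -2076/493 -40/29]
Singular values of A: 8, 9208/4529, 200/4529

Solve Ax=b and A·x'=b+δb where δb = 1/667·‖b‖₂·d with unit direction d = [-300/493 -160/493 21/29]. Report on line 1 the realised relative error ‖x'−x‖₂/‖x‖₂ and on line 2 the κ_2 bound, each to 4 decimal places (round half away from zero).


0.1376
0.2716

largest singular value 8, smallest 200/4529
κ = σ_max/σ_min = 8/(200/4529) = 181.1600
perturbation bound = 181.1600·1/667 = 0.2716
solve Ax = b  →  x = [0.4878 -0.3808 0.9136]
‖b‖₂ = 4.4721 and ‖x‖₂ = 1.1035
Δx = A⁻¹·δb where δb = 1/667·4.4721·d; ‖Δx‖ = 0.1518
dividing the unrounded norms, ‖Δx‖/‖x‖ = 0.1376
realised/bound (from unrounded values) ≈ 0.5066


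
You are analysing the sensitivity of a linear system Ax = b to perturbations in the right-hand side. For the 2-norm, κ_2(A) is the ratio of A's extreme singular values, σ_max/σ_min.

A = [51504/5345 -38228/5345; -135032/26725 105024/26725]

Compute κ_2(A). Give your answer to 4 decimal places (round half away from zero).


106.9000

M = AᵀA = [84550191424/714225625 -63403973568/714225625; -63403973568/714225625 47564540176/714225625]. tr(M)=5284589264/28569025, det(M)=85525504/28569025
char-poly roots: 4624/25 and 18496/1142761
σ_max=√(4624/25)=(68/5), σ_min=√(18496/1142761)=(136/1069) → κ = 106.9000


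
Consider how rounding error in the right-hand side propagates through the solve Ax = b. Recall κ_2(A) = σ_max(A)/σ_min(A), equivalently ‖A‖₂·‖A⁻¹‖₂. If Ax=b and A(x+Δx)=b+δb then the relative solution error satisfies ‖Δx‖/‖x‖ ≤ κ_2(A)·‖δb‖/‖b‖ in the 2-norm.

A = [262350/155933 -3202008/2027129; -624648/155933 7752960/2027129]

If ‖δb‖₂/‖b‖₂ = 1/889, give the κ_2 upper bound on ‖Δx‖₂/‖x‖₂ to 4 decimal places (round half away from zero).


0.3780

form AᵀA = [459012646404/24315100489 -437147519760/24315100489; -437147519760/24315100489 416338721856/24315100489] with trace 1040845860/28912129 and determinant 331776/28912129
solving λ² − 1040845860/28912129·λ + 331776/28912129 = 0 gives λ = 36, 9216/28912129
κ = σ_max/σ_min = 6/(96/5377) = 336.0625
κ_2(A)·‖δb‖/‖b‖ = 0.3780


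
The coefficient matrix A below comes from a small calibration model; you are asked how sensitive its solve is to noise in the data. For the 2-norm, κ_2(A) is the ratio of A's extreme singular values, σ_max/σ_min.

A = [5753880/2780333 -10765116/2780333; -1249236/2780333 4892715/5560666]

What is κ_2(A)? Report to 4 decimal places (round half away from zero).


249.3125

M = AᵀA = [20623275216/4598602969 -38665831950/4598602969; -38665831950/4598602969 289999732329/18394411876]. tr(M)=1288902537/63648484, det(M)=104976/15912121
eigenvalues of AᵀA: λ = (tr ± √(tr²−4·det))/2 = 81/4, 5184/15912121
so κ_2 = √((81/4) / (5184/15912121)) = 249.3125


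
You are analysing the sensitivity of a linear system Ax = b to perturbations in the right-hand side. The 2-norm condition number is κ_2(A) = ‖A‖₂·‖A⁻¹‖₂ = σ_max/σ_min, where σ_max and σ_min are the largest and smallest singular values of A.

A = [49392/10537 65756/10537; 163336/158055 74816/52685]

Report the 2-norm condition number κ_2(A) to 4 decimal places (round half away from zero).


form AᵀA = [342404416/14861025 152175296/4953675; 152175296/4953675 67634576/1651225] with trace 38044624/594441 and determinant 25600/594441
λ_max, λ_min = (38044624/594441 ± √1447332544542976/353360102481)/2 = 64, 400/594441
κ = σ_max/σ_min = 8/(20/771) = 308.4000

308.4000


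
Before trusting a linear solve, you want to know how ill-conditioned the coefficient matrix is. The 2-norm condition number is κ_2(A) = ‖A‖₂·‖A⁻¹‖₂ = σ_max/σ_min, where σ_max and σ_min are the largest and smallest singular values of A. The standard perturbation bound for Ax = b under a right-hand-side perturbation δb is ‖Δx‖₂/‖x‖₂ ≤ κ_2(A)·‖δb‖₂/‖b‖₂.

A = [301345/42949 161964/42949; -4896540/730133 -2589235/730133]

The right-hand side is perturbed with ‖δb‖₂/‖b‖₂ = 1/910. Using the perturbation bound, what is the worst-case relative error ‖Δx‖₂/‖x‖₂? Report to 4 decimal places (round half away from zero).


0.3255

AᵀA = [59714446825/633881329 31847238720/633881329; 31847238720/633881329 16986068209/633881329]; tr = 265399706/2193361, det = 366025/2193361
λ_max, λ_min = (265399706/2193361 ± √70433792645046336/4810832476321)/2 = 121, 3025/2193361
κ_2(A) = √(λ_max/λ_min) = √(121 / (3025/2193361)) = 296.2000
worst-case relative error ≤ 296.2000 × 1/910 = 0.3255


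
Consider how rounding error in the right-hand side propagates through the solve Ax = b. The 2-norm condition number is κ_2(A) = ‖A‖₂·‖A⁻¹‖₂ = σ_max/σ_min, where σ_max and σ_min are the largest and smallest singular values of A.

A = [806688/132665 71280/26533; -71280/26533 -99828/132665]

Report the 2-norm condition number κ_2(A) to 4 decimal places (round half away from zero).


19.6250

AᵀA = [4602168576/104142025 76469184/4165681; 76469184/4165681 810571536/104142025]; tr = 32028048/616225, det = 107495424/15405625
solving λ² − 32028048/616225·λ + 107495424/15405625 = 0 gives λ = 1296/25, 82944/616225
κ_2(A) = √(λ_max/λ_min) = √((1296/25) / (82944/616225)) = 19.6250


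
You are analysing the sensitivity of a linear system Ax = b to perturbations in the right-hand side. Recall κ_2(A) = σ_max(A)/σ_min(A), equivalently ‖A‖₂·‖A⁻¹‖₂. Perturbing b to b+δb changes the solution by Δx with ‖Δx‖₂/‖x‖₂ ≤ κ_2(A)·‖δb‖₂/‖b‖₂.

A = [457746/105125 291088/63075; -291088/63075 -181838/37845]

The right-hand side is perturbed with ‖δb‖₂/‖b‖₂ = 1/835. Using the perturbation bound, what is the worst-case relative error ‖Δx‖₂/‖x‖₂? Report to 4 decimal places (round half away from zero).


M = AᵀA = [4761103684/118265625 2999370752/70959375; 2999370752/70959375 1889674756/42575625]. tr(M)=107124616/1265625, det(M)=4477456/31640625
solving λ² − 107124616/1265625·λ + 4477456/31640625 = 0 gives λ = 2116/25, 2116/1265625
σ_max=√(2116/25)=(46/5), σ_min=√(2116/1265625)=(46/1125) → κ = 225.0000
perturbation bound = 225.0000·1/835 = 0.2695

0.2695


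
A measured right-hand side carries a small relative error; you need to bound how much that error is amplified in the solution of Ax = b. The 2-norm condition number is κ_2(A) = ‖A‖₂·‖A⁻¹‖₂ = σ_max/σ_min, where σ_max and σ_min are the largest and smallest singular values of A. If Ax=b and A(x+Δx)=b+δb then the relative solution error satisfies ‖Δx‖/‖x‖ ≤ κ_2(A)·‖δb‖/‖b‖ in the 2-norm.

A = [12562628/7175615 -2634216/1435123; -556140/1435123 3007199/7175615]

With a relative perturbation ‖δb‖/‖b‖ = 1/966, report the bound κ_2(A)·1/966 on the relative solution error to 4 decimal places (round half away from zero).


0.3124

form AᵀA = [98484184864/30630250225 -20681201268/6126050045; -20681201268/6126050045 108578580721/30630250225] with trace 49242037/7284245 and determinant 456976/910530625
eigenvalues of AᵀA: λ = (tr ± √(tr²−4·det))/2 = 169/25, 2704/36421225
σ_max=√(169/25)=(13/5), σ_min=√(2704/36421225)=(52/6035) → κ = 301.7500
bound on ‖Δx‖/‖x‖: κ·ε = 301.7500·1/966 = 0.3124


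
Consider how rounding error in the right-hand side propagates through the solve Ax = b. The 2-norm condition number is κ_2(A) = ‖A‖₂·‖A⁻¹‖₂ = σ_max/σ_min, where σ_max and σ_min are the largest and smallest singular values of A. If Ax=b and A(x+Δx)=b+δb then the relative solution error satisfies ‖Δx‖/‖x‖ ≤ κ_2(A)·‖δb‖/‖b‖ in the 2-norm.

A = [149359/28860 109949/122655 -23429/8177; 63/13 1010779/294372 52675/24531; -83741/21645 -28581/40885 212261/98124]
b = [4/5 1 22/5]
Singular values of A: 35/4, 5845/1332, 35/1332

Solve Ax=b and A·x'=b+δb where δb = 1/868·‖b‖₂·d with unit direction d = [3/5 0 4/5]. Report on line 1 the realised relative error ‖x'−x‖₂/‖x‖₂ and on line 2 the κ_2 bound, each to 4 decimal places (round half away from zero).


0.0013
0.3836

largest singular value 35/4, smallest 35/1332
κ = σ_max/σ_min = (35/4)/(35/1332) = 333.0000
bound on ‖Δx‖/‖x‖: κ·ε = 333.0000·1/868 = 0.3836
solve Ax = b  →  x = [58.4440 -123.8114 66.5493]
‖b‖ = 4.5826, ‖x‖ = 152.2293
re-solving with b+δb shifts x by Δx of norm 0.2009
realised ‖Δx‖/‖x‖ = 0.0013
realised/bound (from unrounded values) ≈ 0.0034


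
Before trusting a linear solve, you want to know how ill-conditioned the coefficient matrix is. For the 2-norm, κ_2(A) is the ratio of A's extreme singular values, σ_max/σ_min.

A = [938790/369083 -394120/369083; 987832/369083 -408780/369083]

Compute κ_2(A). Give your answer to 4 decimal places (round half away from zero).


M = AᵀA = [169865428/12459733 -70776720/12459733; -70776720/12459733 29491600/12459733]. tr(M)=15335156/958441, det(M)=1600/958441
solving λ² − 15335156/958441·λ + 1600/958441 = 0 gives λ = 16, 100/958441
so κ_2 = √(16 / (100/958441)) = 391.6000

391.6000


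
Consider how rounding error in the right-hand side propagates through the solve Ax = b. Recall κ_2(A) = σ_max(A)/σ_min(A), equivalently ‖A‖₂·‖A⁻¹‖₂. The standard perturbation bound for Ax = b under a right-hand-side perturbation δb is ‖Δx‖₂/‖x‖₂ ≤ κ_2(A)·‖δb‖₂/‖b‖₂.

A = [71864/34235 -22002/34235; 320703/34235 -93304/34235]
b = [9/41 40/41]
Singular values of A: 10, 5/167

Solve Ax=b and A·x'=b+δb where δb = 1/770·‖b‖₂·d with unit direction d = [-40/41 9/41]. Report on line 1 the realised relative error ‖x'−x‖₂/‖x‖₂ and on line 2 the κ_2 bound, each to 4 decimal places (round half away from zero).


from the listed singular values, σ₁ = 10, σ_n = 5/167
κ_2(A) = 10 / (5/167) = 334.0000
bound on ‖Δx‖/‖x‖: κ·ε = 334.0000·1/770 = 0.4338
solve Ax = b  →  x = [0.0960 -0.0280]
2-norm of b is 1.0000; of x, 0.1000
δb = ε·‖b‖·d = [-0.0013 0.0003]; solving A·Δx = δb gives ‖Δx‖ = 0.0434
dividing the unrounded norms, ‖Δx‖/‖x‖ = 0.4338
tightness: 0.4338 against a bound of 0.4338; the bound is attained (ratio 1)

0.4338
0.4338


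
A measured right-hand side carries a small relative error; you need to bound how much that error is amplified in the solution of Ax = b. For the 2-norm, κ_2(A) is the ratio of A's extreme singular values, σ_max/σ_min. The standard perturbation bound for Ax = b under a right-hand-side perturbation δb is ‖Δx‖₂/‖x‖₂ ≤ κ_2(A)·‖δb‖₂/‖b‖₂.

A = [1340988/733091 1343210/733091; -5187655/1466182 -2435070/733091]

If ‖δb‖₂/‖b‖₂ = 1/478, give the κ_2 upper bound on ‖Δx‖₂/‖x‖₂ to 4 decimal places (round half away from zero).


0.1555

AᵀA = [118009549009/7438372516 28087820145/1859593129; 28087820145/1859593129 26760481000/1859593129]; tr = 267599849/8844676, det = 366025/2211169
solving λ² − 267599849/8844676·λ + 366025/2211169 = 0 gives λ = 121/4, 12100/2211169
σ_max=√(121/4)=(11/2), σ_min=√(12100/2211169)=(110/1487) → κ = 74.3500
perturbation bound = 74.3500·1/478 = 0.1555


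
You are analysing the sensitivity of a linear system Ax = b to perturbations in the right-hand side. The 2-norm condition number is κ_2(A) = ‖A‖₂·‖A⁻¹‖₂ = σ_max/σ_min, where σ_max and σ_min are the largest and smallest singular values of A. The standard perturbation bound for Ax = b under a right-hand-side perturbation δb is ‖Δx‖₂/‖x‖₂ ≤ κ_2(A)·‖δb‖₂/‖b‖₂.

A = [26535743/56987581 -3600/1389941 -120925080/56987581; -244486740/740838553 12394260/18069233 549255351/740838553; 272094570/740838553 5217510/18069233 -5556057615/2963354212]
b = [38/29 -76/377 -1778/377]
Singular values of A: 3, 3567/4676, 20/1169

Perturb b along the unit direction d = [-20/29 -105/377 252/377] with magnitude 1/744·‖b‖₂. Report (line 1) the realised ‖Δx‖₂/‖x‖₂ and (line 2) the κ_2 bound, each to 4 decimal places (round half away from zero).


0.0016
0.2357

largest singular value 3, smallest 20/1169
condition number: 3 ÷ (20/1169) = 175.3500
worst-case relative error ≤ 175.3500 × 1/744 = 0.2357
solve Ax = b  →  x = [-222.1191 -53.8798 -49.2935]
2-norm of b is 4.8990; of x, 233.8157
Δx = A⁻¹·δb where δb = 1/744·4.8990·d; ‖Δx‖ = 0.3849
dividing the unrounded norms, ‖Δx‖/‖x‖ = 0.0016
so the bound overstates the realised error by a factor of ≈ 143.1823 (computed from the unrounded values)


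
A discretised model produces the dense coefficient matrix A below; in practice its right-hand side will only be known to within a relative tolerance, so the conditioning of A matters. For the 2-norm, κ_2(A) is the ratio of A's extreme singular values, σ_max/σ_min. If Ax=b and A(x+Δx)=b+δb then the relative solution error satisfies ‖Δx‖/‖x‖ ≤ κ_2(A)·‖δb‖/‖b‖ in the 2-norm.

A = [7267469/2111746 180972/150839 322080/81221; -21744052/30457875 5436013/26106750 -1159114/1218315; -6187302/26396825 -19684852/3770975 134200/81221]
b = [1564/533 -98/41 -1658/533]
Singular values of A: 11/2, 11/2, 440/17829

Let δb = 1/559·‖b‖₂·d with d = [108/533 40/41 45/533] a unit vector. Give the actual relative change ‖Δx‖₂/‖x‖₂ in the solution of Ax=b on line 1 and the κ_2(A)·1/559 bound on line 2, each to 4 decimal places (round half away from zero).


0.0044
0.3987

from the listed singular values, σ₁ = 11/2, σ_n = 440/17829
condition number: (11/2) ÷ (440/17829) = 222.8625
κ_2(A)·‖δb‖/‖b‖ = 0.3987
solve Ax = b  →  x = [62.6525 -17.5161 -48.3336]
2-norm of b is 4.8990; of x, 81.0450
Δx = A⁻¹·δb where δb = 1/559·4.8990·d; ‖Δx‖ = 0.3551
realised ‖Δx‖/‖x‖ = 0.0044
realised/bound (from unrounded values) ≈ 0.0110


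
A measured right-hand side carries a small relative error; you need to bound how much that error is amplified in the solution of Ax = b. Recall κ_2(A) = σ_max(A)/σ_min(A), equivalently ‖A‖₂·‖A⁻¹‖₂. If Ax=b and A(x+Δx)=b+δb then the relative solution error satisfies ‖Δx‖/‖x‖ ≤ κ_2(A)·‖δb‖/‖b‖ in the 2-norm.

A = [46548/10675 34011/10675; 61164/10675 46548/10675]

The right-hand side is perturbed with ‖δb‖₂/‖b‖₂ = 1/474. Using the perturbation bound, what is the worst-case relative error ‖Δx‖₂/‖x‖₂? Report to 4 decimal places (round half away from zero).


form AᵀA = [236310048/4558225 177208236/4558225; 177208236/4558225 132938577/4558225] with trace 14769945/182329 and determinant 104976/182329
solving λ² − 14769945/182329·λ + 104976/182329 = 0 gives λ = 81, 1296/182329
κ = σ_max/σ_min = 9/(36/427) = 106.7500
perturbation bound = 106.7500·1/474 = 0.2252

0.2252


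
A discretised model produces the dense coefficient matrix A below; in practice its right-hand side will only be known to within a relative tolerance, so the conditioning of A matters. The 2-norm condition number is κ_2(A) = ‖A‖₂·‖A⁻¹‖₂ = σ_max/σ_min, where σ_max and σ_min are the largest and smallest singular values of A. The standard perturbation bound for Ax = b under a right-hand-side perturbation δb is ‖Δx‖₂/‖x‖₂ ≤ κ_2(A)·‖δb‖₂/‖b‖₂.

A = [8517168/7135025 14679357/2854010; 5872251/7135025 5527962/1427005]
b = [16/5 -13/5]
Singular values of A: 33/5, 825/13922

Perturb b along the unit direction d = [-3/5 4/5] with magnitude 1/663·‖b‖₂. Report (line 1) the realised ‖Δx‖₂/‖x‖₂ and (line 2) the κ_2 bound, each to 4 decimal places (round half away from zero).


σ_max = 33/5, σ_min = 825/13922
κ_2(A) = (33/5) / (825/13922) = 111.3760
κ_2(A)·‖δb‖/‖b‖ = 0.1680
solve Ax = b  →  x = [65.8875 -14.6694]
‖b‖₂ = 4.1231 and ‖x‖₂ = 67.5008
re-solving with b+δb shifts x by Δx of norm 0.1049
relative error = 0.0016
tightness: 0.0016 against a bound of 0.1680 (unrounded ratio ≈ 0.0093)

0.0016
0.1680


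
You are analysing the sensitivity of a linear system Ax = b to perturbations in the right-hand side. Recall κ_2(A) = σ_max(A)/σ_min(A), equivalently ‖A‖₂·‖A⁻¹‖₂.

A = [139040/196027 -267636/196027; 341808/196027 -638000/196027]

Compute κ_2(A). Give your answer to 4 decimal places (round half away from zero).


form AᵀA = [805709056/227376241 -1510565760/227376241; -1510565760/227376241 2832384784/227376241] with trace 12588560/786769 and determinant 4096/786769
λ_max, λ_min = (12588560/786769 ± √158458952450304/619005459361)/2 = 16, 256/786769
κ_2(A) = √(λ_max/λ_min) = √(16 / (256/786769)) = 221.7500

221.7500


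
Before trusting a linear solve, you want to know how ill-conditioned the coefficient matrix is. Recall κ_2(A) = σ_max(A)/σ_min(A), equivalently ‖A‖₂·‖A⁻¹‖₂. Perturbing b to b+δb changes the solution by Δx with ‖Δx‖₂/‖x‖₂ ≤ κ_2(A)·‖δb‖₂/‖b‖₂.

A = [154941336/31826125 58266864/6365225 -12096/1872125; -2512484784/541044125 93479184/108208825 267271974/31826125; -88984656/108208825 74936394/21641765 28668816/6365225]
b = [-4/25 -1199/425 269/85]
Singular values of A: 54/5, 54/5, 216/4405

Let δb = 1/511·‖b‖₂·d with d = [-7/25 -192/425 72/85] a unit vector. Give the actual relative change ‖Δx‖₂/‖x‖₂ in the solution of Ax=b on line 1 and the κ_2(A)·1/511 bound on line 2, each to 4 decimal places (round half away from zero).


0.0021
0.4310

σ_max = 54/5, σ_min = 216/4405
condition number: (54/5) ÷ (216/4405) = 220.2500
bound on ‖Δx‖/‖x‖: κ·ε = 220.2500·1/511 = 0.4310
solve Ax = b  →  x = [63.5912 -33.8104 38.3061]
2-norm of b is 4.2426; of x, 81.5742
re-solving with b+δb shifts x by Δx of norm 0.1693
relative error = 0.0021
tightness: 0.0021 against a bound of 0.4310 (unrounded ratio ≈ 0.0048)


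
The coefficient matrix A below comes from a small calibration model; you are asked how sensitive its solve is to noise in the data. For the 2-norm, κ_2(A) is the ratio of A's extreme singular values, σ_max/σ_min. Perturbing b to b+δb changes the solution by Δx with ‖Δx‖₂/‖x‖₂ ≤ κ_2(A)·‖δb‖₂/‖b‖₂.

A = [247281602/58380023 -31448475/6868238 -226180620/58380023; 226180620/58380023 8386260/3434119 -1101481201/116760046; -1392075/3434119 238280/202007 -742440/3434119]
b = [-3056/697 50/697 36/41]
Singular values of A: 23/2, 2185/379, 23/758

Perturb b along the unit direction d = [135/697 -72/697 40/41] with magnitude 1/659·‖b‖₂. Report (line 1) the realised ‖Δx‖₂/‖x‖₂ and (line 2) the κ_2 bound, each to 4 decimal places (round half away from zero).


0.3127
0.5751

σ_max = 23/2, σ_min = 23/758
κ_2(A) = (23/2) / (23/758) = 379.0000
worst-case relative error ≤ 379.0000 × 1/659 = 0.5751
solve Ax = b  →  x = [-0.3173 0.6405 0.0279]
‖b‖₂ = 4.4721 and ‖x‖₂ = 0.7153
with δb = [0.0013 -0.0007 0.0066], A·Δx = δb → ‖Δx‖ = 0.2237
realised ‖Δx‖/‖x‖ = 0.3127
realised/bound (from unrounded values) ≈ 0.5437


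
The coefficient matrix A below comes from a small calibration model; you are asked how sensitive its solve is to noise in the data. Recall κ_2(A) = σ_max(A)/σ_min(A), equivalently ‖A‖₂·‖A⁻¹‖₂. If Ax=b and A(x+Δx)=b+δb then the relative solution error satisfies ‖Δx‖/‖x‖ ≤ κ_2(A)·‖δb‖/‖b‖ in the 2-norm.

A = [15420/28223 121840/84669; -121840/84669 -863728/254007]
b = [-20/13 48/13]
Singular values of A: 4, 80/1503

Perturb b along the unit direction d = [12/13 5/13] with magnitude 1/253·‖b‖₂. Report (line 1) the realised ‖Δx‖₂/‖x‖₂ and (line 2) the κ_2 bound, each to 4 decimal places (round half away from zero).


σ_max = 4, σ_min = 80/1503
condition number: 4 ÷ (80/1503) = 75.1500
bound on ‖Δx‖/‖x‖: κ·ε = 75.1500·1/253 = 0.2970
solve Ax = b  →  x = [-0.3846 -0.9231]
‖b‖₂ = 4.0000 and ‖x‖₂ = 1.0000
Δx = A⁻¹·δb where δb = 1/253·4.0000·d; ‖Δx‖ = 0.2970
realised ‖Δx‖/‖x‖ = 0.2970
tightness: 0.2970 against a bound of 0.2970; the bound is attained (ratio 1)

0.2970
0.2970


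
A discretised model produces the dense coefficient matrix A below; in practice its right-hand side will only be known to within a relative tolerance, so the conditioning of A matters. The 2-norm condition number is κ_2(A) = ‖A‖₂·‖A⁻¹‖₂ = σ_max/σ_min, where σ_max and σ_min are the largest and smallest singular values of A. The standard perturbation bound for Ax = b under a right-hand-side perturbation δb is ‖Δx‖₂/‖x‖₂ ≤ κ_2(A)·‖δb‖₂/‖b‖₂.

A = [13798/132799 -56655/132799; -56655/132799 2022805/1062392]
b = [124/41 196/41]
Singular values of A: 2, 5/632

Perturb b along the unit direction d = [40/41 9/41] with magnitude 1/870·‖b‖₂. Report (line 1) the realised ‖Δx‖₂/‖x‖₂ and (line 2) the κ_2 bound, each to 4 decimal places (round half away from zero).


largest singular value 2, smallest 5/632
κ = σ_max/σ_min = 2/(5/632) = 252.8000
worst-case relative error ≤ 252.8000 × 1/870 = 0.2906
solve Ax = b  →  x = [492.8293 112.9366]
2-norm of b is 5.6569; of x, 505.6040
with δb = [0.0063 0.0014], A·Δx = δb → ‖Δx‖ = 0.8219
relative error = 0.0016
so the bound overstates the realised error by a factor of ≈ 178.7580 (computed from the unrounded values)

0.0016
0.2906


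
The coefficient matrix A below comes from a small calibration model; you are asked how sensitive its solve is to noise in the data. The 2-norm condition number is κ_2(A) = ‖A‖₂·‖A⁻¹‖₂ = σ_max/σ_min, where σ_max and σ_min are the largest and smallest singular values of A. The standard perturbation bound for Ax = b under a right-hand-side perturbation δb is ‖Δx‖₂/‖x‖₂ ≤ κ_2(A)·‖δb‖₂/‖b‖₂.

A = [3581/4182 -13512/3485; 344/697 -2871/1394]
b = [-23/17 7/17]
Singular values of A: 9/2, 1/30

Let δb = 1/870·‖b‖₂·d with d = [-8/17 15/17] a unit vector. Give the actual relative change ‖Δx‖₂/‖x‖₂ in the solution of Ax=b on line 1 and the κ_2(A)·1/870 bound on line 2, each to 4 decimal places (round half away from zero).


0.0016
0.1552

largest singular value 9/2, smallest 1/30
condition number: (9/2) ÷ (1/30) = 135.0000
κ_2(A)·‖δb‖/‖b‖ = 0.1552
solve Ax = b  →  x = [29.2195 6.8022]
‖b‖₂ = 1.4142 and ‖x‖₂ = 30.0008
Δx = A⁻¹·δb where δb = 1/870·1.4142·d; ‖Δx‖ = 0.0488
relative error = 0.0016
tightness: 0.0016 against a bound of 0.1552 (unrounded ratio ≈ 0.0105)


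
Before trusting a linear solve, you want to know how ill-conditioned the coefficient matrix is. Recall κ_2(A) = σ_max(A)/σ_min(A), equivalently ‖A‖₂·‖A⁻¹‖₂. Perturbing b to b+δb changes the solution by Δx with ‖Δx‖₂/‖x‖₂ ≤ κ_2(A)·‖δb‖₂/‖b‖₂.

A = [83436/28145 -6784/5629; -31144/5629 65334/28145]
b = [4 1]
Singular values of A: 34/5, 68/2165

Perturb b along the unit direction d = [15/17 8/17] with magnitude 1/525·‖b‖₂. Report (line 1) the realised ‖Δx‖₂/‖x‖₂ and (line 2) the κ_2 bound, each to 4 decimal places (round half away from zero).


largest singular value 34/5, smallest 68/2165
κ = σ_max/σ_min = (34/5)/(68/2165) = 216.5000
worst-case relative error ≤ 216.5000 × 1/525 = 0.4124
solve Ax = b  →  x = [49.1176 117.5000]
‖b‖ = 4.1231, ‖x‖ = 127.3530
with δb = [0.0069 0.0037], A·Δx = δb → ‖Δx‖ = 0.2500
dividing the unrounded norms, ‖Δx‖/‖x‖ = 0.0020
so the bound overstates the realised error by a factor of ≈ 210.0360 (computed from the unrounded values)

0.0020
0.4124


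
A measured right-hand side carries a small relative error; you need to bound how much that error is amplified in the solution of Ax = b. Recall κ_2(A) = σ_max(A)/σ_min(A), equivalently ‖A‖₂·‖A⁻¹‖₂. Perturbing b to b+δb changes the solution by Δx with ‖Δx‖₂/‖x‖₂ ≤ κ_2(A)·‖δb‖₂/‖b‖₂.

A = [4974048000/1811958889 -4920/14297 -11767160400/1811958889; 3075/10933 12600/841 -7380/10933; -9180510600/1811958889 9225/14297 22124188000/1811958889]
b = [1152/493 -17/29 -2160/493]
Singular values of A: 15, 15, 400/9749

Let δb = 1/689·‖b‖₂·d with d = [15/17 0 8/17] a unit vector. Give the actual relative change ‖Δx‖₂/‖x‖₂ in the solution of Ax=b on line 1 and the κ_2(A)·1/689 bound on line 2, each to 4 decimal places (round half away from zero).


largest singular value 15, smallest 400/9749
κ = σ_max/σ_min = 15/(400/9749) = 365.5875
κ_2(A)·‖δb‖/‖b‖ = 0.5306
solve Ax = b  →  x = [0.1264 -0.0552 -0.3034]
‖b‖ = 5.0000, ‖x‖ = 0.3333
δb = ε·‖b‖·d = [0.0064 0.0000 0.0034]; solving A·Δx = δb gives ‖Δx‖ = 0.1769
dividing the unrounded norms, ‖Δx‖/‖x‖ = 0.5306
realised/bound = 1 exactly: the bound is attained for this b and d

0.5306
0.5306


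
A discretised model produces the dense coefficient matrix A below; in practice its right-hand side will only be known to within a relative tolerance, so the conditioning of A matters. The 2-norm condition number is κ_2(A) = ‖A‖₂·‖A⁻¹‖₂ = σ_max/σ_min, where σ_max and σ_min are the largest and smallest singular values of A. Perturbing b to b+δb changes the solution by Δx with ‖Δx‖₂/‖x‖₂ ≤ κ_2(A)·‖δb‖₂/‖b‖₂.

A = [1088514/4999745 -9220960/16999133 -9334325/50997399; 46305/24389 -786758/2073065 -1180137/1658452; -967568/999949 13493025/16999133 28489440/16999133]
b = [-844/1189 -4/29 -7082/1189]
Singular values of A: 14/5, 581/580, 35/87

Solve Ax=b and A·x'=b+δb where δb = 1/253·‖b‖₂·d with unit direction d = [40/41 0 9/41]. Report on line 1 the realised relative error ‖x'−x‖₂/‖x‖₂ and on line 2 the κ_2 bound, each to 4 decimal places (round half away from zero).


0.0090
0.0275

from the listed singular values, σ₁ = 14/5, σ_n = 35/87
κ = σ_max/σ_min = (14/5)/(35/87) = 6.9600
perturbation bound = 6.9600·1/253 = 0.0275
solve Ax = b  →  x = [-1.7194 2.5622 -5.7602]
‖b‖₂ = 6.0000 and ‖x‖₂ = 6.5346
Δx = A⁻¹·δb where δb = 1/253·6.0000·d; ‖Δx‖ = 0.0589
dividing the unrounded norms, ‖Δx‖/‖x‖ = 0.0090
realised/bound (from unrounded values) ≈ 0.3279


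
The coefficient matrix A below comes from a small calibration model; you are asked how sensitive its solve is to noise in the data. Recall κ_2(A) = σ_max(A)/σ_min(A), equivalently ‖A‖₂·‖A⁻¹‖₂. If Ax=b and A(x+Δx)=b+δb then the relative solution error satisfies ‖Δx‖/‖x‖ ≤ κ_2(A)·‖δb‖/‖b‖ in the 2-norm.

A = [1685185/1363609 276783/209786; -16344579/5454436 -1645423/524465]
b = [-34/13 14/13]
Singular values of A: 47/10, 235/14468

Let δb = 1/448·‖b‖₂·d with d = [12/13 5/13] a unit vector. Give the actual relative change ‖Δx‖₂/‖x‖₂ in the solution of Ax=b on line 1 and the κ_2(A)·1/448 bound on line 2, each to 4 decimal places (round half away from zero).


largest singular value 47/10, smallest 235/14468
condition number: (47/10) ÷ (235/14468) = 289.3600
perturbation bound = 289.3600·1/448 = 0.6459
solve Ax = b  →  x = [88.8710 -85.2267]
‖b‖₂ = 2.8284 and ‖x‖₂ = 123.1327
re-solving with b+δb shifts x by Δx of norm 0.3887
relative error = 0.0032
tightness: 0.0032 against a bound of 0.6459 (unrounded ratio ≈ 0.0049)

0.0032
0.6459


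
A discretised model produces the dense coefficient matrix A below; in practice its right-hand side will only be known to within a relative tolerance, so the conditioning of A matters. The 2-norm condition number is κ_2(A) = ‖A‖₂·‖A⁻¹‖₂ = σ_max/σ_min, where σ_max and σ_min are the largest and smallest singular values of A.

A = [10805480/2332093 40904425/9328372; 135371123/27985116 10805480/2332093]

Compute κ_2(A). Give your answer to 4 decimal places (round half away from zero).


332.7600

form AᵀA = [1440754039061/32111473104 28585897340/668989023; 28585897340/668989023 145200965725/3567941456] with trace 47371771217/553646088 and determinant 1171350625/17716674816
solving λ² − 47371771217/553646088·λ + 1171350625/17716674816 = 0 gives λ = 1369/16, 855625/1107292176
so κ_2 = √((1369/16) / (855625/1107292176)) = 332.7600


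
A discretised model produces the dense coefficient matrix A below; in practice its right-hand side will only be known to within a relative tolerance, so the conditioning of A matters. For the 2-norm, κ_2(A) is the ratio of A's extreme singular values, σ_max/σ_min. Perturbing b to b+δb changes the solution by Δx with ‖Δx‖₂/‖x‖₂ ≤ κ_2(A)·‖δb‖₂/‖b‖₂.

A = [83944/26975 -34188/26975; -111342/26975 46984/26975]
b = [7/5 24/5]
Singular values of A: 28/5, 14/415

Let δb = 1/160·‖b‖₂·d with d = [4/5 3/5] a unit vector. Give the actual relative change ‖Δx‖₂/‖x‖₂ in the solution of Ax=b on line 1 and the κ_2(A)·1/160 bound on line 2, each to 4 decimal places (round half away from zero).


from the listed singular values, σ₁ = 28/5, σ_n = 14/415
condition number: (28/5) ÷ (14/415) = 166.0000
perturbation bound = 166.0000·1/160 = 1.0375
solve Ax = b  →  x = [45.1099 109.6566]
‖b‖₂ = 5.0000 and ‖x‖₂ = 118.5726
re-solving with b+δb shifts x by Δx of norm 0.9263
dividing the unrounded norms, ‖Δx‖/‖x‖ = 0.0078
so the bound overstates the realised error by a factor of ≈ 132.8014 (computed from the unrounded values)

0.0078
1.0375


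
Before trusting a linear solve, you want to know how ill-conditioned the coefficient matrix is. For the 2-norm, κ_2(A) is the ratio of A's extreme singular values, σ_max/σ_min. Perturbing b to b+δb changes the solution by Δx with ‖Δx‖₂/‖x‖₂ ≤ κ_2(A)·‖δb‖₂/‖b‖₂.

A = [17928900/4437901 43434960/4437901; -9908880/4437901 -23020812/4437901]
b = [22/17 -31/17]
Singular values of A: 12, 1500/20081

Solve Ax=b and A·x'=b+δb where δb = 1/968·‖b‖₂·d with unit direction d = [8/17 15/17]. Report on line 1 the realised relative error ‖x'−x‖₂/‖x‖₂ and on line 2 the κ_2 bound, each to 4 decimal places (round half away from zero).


0.0023
0.1660

largest singular value 12, smallest 1500/20081
condition number: 12 ÷ (1500/20081) = 160.6480
κ_2(A)·‖δb‖/‖b‖ = 0.1660
solve Ax = b  →  x = [12.4216 -4.9951]
‖b‖₂ = 2.2361 and ‖x‖₂ = 13.3884
δb = ε·‖b‖·d = [0.0011 0.0020]; solving A·Δx = δb gives ‖Δx‖ = 0.0309
dividing the unrounded norms, ‖Δx‖/‖x‖ = 0.0023
so the bound overstates the realised error by a factor of ≈ 71.8495 (computed from the unrounded values)


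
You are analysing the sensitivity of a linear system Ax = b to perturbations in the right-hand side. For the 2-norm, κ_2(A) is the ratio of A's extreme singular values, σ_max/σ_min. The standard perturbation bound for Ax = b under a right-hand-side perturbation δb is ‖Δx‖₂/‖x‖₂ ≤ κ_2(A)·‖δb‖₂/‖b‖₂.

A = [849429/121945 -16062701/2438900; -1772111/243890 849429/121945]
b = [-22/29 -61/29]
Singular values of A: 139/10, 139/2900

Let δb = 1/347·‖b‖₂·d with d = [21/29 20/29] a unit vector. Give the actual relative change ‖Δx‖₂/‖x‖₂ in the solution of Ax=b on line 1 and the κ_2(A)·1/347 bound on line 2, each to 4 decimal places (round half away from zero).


0.0032
0.8357

largest singular value 139/10, smallest 139/2900
condition number: (139/10) ÷ (139/2900) = 290.0000
perturbation bound = 290.0000·1/347 = 0.8357
solve Ax = b  →  x = [-28.7249 -30.2654]
2-norm of b is 2.2361; of x, 41.7267
with δb = [0.0047 0.0044], A·Δx = δb → ‖Δx‖ = 0.1344
realised ‖Δx‖/‖x‖ = 0.0032
so the bound overstates the realised error by a factor of ≈ 259.3843 (computed from the unrounded values)


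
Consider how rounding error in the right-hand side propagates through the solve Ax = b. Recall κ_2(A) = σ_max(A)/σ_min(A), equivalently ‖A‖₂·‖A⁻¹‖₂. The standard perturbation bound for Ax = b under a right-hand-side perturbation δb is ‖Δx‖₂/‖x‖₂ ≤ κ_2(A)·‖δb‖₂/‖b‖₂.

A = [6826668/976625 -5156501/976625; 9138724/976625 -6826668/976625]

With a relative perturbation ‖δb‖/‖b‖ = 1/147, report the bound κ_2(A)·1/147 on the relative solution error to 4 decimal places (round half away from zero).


AᵀA = [5204786893216/38151855625 -3903550202412/38151855625; -3903550202412/38151855625 2927715941809/38151855625]; tr = 325300113401/1526074225, det = 454371856/1526074225
char-poly roots: 5329/25 and 85264/61042969
κ = σ_max/σ_min = (73/5)/(292/7813) = 390.6500
worst-case relative error ≤ 390.6500 × 1/147 = 2.6575

2.6575


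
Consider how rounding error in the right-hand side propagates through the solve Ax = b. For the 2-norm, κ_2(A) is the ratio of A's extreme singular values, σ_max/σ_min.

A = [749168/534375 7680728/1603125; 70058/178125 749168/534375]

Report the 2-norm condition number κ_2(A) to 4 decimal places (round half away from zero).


333.4500

AᵀA = [968681284/456890625 9962436064/1370671875; 9962436064/1370671875 102471770944/4112015625]; tr = 177903844/6579225, det = 43264/6579225
λ_max, λ_min = (177903844/6579225 ± √31648639135614736/43286201600625)/2 = 676/25, 64/263169
κ_2(A) = √(λ_max/λ_min) = √((676/25) / (64/263169)) = 333.4500


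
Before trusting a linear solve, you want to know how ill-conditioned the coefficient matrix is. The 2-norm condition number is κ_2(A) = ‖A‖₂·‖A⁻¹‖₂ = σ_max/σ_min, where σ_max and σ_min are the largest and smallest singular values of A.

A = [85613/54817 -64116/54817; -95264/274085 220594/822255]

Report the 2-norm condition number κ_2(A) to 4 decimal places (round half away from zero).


320.8800

M = AᵀA = [114405041/44689225 -257407436/134067675; -257407436/134067675 579182356/402203025]. tr(M)=64353109/16088121, det(M)=2500/16088121
λ_max, λ_min = (64353109/16088121 ± √4141161756755881/258827637310641)/2 = 4, 625/16088121
κ_2(A) = √(λ_max/λ_min) = √(4 / (625/16088121)) = 320.8800


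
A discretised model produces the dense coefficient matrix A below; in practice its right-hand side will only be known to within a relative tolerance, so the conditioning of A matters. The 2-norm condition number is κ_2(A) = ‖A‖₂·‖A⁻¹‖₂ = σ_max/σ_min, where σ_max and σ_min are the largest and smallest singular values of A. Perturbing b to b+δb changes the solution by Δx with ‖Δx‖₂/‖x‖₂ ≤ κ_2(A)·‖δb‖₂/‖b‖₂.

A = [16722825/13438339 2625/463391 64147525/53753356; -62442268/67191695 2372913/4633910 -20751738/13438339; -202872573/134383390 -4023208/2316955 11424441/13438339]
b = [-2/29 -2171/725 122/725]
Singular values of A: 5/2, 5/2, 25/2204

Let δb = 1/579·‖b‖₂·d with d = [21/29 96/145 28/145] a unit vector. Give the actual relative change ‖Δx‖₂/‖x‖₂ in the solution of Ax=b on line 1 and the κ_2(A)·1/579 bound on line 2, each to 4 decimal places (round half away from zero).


σ_max = 5/2, σ_min = 25/2204
condition number: (5/2) ÷ (25/2204) = 220.4000
perturbation bound = 220.4000·1/579 = 0.3807
solve Ax = b  →  x = [88.4442 -121.8897 -91.7064]
‖b‖ = 3.0000, ‖x‖ = 176.3223
with δb = [0.0038 0.0034 0.0010], A·Δx = δb → ‖Δx‖ = 0.4568
realised ‖Δx‖/‖x‖ = 0.0026
tightness: 0.0026 against a bound of 0.3807 (unrounded ratio ≈ 0.0068)

0.0026
0.3807


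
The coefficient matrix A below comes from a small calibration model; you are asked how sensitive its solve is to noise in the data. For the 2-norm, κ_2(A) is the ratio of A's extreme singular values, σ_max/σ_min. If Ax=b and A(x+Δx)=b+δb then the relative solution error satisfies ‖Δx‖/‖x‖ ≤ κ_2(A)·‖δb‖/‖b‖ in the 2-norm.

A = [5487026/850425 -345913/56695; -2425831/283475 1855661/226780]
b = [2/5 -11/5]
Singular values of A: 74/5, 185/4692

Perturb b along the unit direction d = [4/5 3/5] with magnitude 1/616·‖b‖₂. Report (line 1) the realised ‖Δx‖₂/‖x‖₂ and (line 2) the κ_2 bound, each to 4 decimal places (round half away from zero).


largest singular value 74/5, smallest 185/4692
κ = σ_max/σ_min = (74/5)/(185/4692) = 375.3600
bound on ‖Δx‖/‖x‖: κ·ε = 375.3600·1/616 = 0.6094
solve Ax = b  →  x = [-17.3933 -18.4589]
‖b‖ = 2.2361, ‖x‖ = 25.3625
Δx = A⁻¹·δb where δb = 1/616·2.2361·d; ‖Δx‖ = 0.0921
dividing the unrounded norms, ‖Δx‖/‖x‖ = 0.0036
tightness: 0.0036 against a bound of 0.6094 (unrounded ratio ≈ 0.0060)

0.0036
0.6094


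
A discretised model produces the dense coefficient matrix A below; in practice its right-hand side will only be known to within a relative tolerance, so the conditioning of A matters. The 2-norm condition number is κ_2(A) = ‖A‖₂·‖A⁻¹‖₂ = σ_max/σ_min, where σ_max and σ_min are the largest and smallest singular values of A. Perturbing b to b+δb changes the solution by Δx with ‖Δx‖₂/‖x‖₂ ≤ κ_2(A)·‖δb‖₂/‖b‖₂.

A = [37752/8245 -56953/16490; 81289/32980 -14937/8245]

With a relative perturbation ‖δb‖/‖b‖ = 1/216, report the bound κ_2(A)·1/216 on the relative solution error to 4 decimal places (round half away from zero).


0.8981

AᵀA = [20353853/752720 -3816189/188180; -3816189/188180 2862353/188180]; tr = 6360653/150544, det = 28561/602176
solving λ² − 6360653/150544·λ + 28561/602176 = 0 gives λ = 169/4, 169/150544
so κ_2 = √((169/4) / (169/150544)) = 194.0000
bound on ‖Δx‖/‖x‖: κ·ε = 194.0000·1/216 = 0.8981


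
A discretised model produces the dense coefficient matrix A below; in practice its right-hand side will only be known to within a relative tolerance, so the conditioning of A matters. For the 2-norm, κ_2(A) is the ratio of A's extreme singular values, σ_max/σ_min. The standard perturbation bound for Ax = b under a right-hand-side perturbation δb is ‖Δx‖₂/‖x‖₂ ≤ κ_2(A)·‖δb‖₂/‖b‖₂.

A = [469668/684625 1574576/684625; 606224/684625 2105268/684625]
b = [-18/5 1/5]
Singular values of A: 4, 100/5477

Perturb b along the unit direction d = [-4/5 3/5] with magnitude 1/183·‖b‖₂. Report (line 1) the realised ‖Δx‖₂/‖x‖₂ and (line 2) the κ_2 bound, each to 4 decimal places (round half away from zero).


0.0066
1.1972

from the listed singular values, σ₁ = 4, σ_n = 100/5477
condition number: 4 ÷ (100/5477) = 219.0800
perturbation bound = 219.0800·1/183 = 1.1972
solve Ax = b  →  x = [-157.8776 45.5268]
‖b‖ = 3.6056, ‖x‖ = 164.3108
Δx = A⁻¹·δb where δb = 1/183·3.6056·d; ‖Δx‖ = 1.0791
realised ‖Δx‖/‖x‖ = 0.0066
so the bound overstates the realised error by a factor of ≈ 182.2864 (computed from the unrounded values)


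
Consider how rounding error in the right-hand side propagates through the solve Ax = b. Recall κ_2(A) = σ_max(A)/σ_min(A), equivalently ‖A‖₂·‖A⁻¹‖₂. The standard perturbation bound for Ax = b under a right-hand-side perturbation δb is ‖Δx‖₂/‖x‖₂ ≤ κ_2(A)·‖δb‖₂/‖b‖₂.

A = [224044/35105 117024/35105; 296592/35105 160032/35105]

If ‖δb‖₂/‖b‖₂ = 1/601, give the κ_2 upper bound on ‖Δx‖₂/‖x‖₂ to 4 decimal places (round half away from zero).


M = AᵀA = [5526501136/49294441 2947309440/49294441; 2947309440/49294441 1572194304/49294441]. tr(M)=24562960/170569, det(M)=147456/170569
char-poly roots: 144 and 1024/170569
σ_max=√144=12, σ_min=√(1024/170569)=(32/413) → κ = 154.8750
κ_2(A)·‖δb‖/‖b‖ = 0.2577

0.2577
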